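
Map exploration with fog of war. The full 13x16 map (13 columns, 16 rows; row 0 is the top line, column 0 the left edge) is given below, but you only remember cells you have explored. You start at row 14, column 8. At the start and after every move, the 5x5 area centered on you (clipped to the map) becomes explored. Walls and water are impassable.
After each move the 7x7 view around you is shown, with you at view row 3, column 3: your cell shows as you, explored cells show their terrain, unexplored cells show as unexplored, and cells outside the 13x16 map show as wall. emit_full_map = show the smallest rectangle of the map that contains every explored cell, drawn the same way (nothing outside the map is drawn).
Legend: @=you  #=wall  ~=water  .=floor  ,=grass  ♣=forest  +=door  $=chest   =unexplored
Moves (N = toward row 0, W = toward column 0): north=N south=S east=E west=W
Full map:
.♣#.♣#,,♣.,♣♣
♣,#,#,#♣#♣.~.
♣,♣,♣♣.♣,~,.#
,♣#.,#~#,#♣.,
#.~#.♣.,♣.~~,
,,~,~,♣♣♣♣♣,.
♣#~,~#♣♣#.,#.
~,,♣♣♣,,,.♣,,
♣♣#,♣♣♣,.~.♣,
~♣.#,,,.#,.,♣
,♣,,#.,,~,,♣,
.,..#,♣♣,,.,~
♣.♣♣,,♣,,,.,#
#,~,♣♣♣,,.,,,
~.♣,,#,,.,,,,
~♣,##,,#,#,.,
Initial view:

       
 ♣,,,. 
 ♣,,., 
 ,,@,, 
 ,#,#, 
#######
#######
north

       
 ♣♣,,. 
 ♣,,,. 
 ♣,@., 
 ,,.,, 
 ,#,#, 
#######

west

       
 ,♣♣,,.
 ,♣,,,.
 ♣♣@,.,
 #,,.,,
 ,,#,#,
#######

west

       
 #,♣♣,,
 ,,♣,,,
 ♣♣@,,.
 ,#,,.,
 #,,#,#
#######

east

       
#,♣♣,,.
,,♣,,,.
♣♣♣@,.,
,#,,.,,
#,,#,#,
#######

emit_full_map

#,♣♣,,.
,,♣,,,.
♣♣♣@,.,
,#,,.,,
#,,#,#,

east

       
,♣♣,,. 
,♣,,,. 
♣♣,@., 
#,,.,, 
,,#,#, 
#######

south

,♣♣,,. 
,♣,,,. 
♣♣,,., 
#,,@,, 
,,#,#, 
#######
#######

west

#,♣♣,,.
,,♣,,,.
♣♣♣,,.,
,#,@.,,
#,,#,#,
#######
#######

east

,♣♣,,. 
,♣,,,. 
♣♣,,., 
#,,@,, 
,,#,#, 
#######
#######

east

♣♣,,.  
♣,,,., 
♣,,.,, 
,,.@,, 
,#,#,. 
#######
#######

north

       
♣♣,,., 
♣,,,., 
♣,,@,, 
,,.,,, 
,#,#,. 
#######

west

       
,♣♣,,.,
,♣,,,.,
♣♣,@.,,
#,,.,,,
,,#,#,.
#######

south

,♣♣,,.,
,♣,,,.,
♣♣,,.,,
#,,@,,,
,,#,#,.
#######
#######

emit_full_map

#,♣♣,,.,
,,♣,,,.,
♣♣♣,,.,,
,#,,@,,,
#,,#,#,.

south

,♣,,,.,
♣♣,,.,,
#,,.,,,
,,#@#,.
#######
#######
#######

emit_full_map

#,♣♣,,.,
,,♣,,,.,
♣♣♣,,.,,
,#,,.,,,
#,,#@#,.


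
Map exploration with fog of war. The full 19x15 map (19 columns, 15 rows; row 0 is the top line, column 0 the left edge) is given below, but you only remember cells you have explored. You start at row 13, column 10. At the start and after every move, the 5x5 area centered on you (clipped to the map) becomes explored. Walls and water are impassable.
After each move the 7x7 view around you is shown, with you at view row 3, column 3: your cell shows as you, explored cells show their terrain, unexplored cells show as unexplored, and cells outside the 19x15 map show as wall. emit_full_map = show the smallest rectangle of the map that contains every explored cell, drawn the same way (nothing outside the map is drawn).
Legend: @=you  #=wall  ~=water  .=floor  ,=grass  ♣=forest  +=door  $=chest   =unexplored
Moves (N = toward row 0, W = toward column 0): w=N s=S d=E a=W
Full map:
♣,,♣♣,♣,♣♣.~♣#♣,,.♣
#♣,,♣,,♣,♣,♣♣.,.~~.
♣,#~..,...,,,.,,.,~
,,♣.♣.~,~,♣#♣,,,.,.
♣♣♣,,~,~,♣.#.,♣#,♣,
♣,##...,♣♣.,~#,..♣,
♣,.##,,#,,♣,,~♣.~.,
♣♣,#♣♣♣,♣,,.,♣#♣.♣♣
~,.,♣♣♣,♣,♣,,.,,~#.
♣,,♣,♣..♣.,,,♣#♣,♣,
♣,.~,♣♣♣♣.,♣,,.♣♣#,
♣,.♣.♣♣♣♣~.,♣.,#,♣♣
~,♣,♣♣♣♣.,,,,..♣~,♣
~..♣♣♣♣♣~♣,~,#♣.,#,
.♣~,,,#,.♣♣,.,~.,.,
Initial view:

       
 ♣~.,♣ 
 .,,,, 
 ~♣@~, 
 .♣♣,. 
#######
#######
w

       
 ♣.,♣, 
 ♣~.,♣ 
 .,@,, 
 ~♣,~, 
 .♣♣,. 
#######

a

       
 ♣♣.,♣,
 ♣♣~.,♣
 ♣.@,,,
 ♣~♣,~,
 ,.♣♣,.
#######

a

       
 ♣♣♣.,♣
 ♣♣♣~.,
 ♣♣@,,,
 ♣♣~♣,~
 #,.♣♣,
#######

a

       
 ♣♣♣♣.,
 ♣♣♣♣~.
 ♣♣@.,,
 ♣♣♣~♣,
 ,#,.♣♣
#######

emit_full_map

♣♣♣♣.,♣,
♣♣♣♣~.,♣
♣♣@.,,,,
♣♣♣~♣,~,
,#,.♣♣,.

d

       
♣♣♣♣.,♣
♣♣♣♣~.,
♣♣♣@,,,
♣♣♣~♣,~
,#,.♣♣,
#######

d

       
♣♣♣.,♣,
♣♣♣~.,♣
♣♣.@,,,
♣♣~♣,~,
#,.♣♣,.
#######

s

♣♣♣.,♣,
♣♣♣~.,♣
♣♣.,,,,
♣♣~@,~,
#,.♣♣,.
#######
#######

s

♣♣♣~.,♣
♣♣.,,,,
♣♣~♣,~,
#,.@♣,.
#######
#######
#######

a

♣♣♣♣~.,
♣♣♣.,,,
♣♣♣~♣,~
,#,@♣♣,
#######
#######
#######

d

♣♣♣~.,♣
♣♣.,,,,
♣♣~♣,~,
#,.@♣,.
#######
#######
#######

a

♣♣♣♣~.,
♣♣♣.,,,
♣♣♣~♣,~
,#,@♣♣,
#######
#######
#######

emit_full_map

♣♣♣♣.,♣,
♣♣♣♣~.,♣
♣♣♣.,,,,
♣♣♣~♣,~,
,#,@♣♣,.


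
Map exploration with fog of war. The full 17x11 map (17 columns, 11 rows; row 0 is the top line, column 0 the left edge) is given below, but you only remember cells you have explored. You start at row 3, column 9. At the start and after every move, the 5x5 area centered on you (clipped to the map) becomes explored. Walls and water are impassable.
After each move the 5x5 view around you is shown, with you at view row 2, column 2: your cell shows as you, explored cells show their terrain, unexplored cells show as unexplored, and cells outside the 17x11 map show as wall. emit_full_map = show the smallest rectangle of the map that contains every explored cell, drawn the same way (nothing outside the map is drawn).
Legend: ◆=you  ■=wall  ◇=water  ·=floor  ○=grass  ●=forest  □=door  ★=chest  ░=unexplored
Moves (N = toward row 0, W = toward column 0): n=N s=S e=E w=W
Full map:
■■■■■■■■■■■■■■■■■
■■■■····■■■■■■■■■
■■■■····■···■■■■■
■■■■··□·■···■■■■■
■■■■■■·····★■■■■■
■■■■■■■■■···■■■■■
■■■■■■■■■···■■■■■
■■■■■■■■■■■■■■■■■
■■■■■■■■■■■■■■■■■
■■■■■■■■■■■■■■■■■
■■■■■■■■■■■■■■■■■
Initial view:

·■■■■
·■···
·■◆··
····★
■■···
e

■■■■■
■···■
■·◆·■
···★■
■···■

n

■■■■■
■■■■■
■·◆·■
■···■
···★■

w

■■■■■
·■■■■
·■◆··
·■···
····★

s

·■■■■
·■···
·■◆··
····★
■■···

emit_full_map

■■■■■■
·■■■■■
·■···■
·■◆··■
····★■
■■···■

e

■■■■■
■···■
■·◆·■
···★■
■···■

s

■···■
■···■
··◆★■
■···■
■···■


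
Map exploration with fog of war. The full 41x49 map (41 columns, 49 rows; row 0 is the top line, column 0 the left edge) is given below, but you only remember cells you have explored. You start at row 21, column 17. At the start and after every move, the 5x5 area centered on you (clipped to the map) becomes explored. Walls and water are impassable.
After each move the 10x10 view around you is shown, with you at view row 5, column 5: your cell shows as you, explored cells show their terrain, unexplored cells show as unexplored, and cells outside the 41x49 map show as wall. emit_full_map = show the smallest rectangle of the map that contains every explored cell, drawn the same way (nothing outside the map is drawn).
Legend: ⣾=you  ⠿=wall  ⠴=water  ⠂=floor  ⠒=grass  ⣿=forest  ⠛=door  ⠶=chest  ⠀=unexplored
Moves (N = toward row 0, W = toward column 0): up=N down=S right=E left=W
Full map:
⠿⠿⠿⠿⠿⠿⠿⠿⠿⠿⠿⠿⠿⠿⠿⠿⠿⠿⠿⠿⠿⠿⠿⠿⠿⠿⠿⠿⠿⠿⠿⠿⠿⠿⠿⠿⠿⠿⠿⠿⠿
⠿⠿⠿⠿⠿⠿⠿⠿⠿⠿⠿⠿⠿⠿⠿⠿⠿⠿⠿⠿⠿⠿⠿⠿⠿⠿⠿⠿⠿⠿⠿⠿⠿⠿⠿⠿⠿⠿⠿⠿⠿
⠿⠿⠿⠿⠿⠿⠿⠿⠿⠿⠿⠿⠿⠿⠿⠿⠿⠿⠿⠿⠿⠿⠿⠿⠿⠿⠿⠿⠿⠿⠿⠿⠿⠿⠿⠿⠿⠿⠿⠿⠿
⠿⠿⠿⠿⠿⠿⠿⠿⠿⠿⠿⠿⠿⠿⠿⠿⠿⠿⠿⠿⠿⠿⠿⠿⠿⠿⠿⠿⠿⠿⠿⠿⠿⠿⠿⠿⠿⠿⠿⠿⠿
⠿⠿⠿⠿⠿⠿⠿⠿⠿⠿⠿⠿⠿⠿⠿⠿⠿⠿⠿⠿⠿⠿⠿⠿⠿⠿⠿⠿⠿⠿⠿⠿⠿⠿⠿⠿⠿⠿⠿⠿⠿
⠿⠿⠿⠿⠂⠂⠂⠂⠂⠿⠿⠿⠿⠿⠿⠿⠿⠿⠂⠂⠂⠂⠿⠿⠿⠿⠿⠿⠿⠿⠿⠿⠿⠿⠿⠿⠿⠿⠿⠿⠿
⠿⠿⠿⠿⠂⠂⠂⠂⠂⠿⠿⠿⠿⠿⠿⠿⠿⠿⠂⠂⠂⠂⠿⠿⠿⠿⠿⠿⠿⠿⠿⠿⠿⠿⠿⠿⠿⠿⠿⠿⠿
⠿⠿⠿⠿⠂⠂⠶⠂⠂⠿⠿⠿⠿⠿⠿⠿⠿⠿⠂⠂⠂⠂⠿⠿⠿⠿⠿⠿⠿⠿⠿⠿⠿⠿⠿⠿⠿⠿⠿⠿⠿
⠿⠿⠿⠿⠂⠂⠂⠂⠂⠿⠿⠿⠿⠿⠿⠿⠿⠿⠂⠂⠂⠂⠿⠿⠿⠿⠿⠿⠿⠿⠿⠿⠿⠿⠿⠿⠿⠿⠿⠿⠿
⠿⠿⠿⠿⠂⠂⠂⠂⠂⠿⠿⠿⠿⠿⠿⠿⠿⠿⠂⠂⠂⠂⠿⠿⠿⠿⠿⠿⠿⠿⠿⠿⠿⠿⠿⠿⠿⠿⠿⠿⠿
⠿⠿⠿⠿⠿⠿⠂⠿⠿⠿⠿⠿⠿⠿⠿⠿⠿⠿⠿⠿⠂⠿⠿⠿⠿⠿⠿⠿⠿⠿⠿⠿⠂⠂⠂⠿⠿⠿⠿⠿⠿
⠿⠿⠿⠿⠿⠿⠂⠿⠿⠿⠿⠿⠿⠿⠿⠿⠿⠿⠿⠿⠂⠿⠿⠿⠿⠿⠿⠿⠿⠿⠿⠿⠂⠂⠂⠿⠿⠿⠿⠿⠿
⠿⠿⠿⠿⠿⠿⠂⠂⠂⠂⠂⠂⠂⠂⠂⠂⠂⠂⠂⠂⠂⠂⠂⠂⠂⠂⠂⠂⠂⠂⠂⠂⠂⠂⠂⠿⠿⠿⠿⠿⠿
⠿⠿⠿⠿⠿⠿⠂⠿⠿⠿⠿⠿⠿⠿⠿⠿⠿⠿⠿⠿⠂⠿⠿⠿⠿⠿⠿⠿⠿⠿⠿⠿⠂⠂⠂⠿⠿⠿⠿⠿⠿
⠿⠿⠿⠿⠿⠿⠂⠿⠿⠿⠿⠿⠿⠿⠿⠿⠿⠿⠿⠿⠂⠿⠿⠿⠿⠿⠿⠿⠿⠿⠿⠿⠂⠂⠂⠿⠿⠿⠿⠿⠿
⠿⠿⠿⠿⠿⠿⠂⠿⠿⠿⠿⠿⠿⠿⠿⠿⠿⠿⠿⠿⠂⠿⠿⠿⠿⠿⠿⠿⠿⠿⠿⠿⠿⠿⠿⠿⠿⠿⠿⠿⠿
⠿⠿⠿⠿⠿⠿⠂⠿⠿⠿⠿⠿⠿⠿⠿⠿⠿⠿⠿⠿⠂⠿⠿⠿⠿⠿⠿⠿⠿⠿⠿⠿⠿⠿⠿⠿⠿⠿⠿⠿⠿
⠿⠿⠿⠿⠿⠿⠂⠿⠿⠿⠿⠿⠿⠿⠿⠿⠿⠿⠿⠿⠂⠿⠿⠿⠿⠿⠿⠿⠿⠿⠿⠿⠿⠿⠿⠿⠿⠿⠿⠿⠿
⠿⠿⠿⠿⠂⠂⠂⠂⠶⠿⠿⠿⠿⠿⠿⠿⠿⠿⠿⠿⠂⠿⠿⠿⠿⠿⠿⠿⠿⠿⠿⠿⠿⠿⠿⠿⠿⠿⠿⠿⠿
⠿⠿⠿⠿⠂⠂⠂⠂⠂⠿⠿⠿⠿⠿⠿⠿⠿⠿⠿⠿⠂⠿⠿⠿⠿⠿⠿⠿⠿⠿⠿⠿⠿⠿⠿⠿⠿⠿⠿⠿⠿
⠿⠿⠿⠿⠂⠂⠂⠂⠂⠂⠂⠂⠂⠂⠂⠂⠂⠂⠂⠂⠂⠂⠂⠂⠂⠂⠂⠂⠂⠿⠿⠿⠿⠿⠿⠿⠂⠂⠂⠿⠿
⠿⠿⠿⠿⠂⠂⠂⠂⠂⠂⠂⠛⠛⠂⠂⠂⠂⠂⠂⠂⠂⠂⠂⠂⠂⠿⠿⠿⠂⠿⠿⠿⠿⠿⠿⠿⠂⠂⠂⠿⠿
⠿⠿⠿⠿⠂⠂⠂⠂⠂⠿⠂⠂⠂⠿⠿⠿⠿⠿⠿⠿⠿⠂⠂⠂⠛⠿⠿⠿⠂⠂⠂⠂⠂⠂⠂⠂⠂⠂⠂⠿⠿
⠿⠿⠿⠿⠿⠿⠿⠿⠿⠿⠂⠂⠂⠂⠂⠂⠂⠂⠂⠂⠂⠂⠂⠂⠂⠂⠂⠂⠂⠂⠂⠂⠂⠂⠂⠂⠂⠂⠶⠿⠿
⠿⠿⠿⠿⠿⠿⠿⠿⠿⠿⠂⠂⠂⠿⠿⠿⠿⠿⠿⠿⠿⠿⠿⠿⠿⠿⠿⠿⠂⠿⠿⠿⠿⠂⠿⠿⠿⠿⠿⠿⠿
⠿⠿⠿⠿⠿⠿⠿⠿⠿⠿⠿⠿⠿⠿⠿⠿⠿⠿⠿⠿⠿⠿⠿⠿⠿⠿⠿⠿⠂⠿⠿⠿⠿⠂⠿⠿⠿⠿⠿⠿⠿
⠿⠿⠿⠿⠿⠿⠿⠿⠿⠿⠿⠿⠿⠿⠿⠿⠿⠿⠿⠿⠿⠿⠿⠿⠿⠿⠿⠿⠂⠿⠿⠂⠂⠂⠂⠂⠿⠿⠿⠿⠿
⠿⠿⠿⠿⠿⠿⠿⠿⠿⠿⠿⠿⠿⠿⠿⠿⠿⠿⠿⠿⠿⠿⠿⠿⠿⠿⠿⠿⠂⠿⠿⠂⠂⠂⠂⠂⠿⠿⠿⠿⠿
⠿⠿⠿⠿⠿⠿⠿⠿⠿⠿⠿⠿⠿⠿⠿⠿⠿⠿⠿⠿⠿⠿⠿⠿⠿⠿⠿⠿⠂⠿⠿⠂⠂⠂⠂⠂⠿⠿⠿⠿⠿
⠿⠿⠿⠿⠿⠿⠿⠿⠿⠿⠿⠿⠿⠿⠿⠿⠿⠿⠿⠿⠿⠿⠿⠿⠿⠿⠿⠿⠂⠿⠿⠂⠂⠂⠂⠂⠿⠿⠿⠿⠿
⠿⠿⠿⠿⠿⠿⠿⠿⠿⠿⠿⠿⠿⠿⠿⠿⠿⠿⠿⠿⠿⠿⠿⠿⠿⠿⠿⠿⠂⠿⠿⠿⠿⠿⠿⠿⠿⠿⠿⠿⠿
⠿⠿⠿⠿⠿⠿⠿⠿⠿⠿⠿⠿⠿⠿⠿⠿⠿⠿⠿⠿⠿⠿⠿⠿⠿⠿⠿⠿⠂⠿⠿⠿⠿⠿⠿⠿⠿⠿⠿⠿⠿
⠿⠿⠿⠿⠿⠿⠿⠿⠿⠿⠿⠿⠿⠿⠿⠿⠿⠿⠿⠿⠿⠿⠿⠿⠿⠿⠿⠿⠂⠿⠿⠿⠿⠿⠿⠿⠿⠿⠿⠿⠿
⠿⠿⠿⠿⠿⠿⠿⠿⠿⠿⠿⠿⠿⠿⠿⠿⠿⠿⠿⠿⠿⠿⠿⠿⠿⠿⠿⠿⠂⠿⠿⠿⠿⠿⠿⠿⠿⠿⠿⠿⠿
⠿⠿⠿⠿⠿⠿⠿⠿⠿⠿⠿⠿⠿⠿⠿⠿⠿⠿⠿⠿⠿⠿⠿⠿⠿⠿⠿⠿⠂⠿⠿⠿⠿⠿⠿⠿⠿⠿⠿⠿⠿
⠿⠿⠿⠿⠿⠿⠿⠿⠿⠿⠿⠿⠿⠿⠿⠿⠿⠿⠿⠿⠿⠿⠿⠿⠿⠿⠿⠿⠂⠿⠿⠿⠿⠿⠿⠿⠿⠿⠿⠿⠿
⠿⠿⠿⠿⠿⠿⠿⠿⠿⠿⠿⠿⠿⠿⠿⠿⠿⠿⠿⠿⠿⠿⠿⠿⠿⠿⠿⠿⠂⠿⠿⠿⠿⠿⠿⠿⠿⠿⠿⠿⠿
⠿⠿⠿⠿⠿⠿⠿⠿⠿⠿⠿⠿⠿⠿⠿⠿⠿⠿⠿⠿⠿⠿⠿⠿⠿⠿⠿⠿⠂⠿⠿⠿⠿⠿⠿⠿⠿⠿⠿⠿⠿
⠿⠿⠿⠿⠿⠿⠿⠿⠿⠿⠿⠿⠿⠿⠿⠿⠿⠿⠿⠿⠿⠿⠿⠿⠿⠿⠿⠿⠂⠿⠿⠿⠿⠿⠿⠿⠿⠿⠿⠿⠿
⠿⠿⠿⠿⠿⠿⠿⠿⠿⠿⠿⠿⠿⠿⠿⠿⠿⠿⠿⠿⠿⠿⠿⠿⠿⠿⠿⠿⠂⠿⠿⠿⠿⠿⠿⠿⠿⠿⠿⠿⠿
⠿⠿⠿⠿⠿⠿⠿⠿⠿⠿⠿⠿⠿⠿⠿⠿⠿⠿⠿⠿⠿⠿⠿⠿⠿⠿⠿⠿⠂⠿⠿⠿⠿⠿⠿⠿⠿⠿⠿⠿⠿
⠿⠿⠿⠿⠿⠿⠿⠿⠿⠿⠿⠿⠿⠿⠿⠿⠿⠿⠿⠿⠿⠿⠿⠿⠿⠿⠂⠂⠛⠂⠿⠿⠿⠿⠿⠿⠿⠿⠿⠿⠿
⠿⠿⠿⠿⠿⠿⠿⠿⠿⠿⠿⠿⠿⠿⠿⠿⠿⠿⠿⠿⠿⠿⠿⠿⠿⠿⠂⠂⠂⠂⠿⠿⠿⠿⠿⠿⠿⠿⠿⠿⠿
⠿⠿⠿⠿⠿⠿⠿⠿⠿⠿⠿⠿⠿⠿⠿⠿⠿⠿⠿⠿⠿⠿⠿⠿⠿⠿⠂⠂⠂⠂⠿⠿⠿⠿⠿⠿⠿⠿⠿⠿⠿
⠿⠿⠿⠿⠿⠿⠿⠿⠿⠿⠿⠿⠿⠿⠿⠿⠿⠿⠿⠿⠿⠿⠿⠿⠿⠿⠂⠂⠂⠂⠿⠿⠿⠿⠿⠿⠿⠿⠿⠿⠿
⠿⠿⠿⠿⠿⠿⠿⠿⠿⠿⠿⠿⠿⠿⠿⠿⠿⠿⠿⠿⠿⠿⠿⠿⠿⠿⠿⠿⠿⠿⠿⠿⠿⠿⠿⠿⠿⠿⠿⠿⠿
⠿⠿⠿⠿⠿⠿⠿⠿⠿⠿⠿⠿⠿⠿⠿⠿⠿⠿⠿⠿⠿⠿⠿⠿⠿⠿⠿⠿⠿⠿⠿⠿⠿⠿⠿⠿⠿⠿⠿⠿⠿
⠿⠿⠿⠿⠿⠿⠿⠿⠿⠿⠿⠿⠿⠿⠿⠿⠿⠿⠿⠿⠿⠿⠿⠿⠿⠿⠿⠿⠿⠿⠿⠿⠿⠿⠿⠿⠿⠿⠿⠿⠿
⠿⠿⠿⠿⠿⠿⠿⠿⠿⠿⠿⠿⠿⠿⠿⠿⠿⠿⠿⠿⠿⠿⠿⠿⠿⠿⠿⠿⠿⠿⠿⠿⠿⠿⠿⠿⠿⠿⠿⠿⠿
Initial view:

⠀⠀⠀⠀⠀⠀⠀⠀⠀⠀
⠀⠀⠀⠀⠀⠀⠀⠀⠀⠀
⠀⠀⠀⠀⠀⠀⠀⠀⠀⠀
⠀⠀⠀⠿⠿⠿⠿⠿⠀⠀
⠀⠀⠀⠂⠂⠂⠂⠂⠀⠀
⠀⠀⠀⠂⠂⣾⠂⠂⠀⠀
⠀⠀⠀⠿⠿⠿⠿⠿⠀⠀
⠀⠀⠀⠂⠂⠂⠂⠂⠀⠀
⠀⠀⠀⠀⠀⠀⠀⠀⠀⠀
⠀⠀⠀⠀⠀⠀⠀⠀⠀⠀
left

⠀⠀⠀⠀⠀⠀⠀⠀⠀⠀
⠀⠀⠀⠀⠀⠀⠀⠀⠀⠀
⠀⠀⠀⠀⠀⠀⠀⠀⠀⠀
⠀⠀⠀⠿⠿⠿⠿⠿⠿⠀
⠀⠀⠀⠂⠂⠂⠂⠂⠂⠀
⠀⠀⠀⠂⠂⣾⠂⠂⠂⠀
⠀⠀⠀⠿⠿⠿⠿⠿⠿⠀
⠀⠀⠀⠂⠂⠂⠂⠂⠂⠀
⠀⠀⠀⠀⠀⠀⠀⠀⠀⠀
⠀⠀⠀⠀⠀⠀⠀⠀⠀⠀

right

⠀⠀⠀⠀⠀⠀⠀⠀⠀⠀
⠀⠀⠀⠀⠀⠀⠀⠀⠀⠀
⠀⠀⠀⠀⠀⠀⠀⠀⠀⠀
⠀⠀⠿⠿⠿⠿⠿⠿⠀⠀
⠀⠀⠂⠂⠂⠂⠂⠂⠀⠀
⠀⠀⠂⠂⠂⣾⠂⠂⠀⠀
⠀⠀⠿⠿⠿⠿⠿⠿⠀⠀
⠀⠀⠂⠂⠂⠂⠂⠂⠀⠀
⠀⠀⠀⠀⠀⠀⠀⠀⠀⠀
⠀⠀⠀⠀⠀⠀⠀⠀⠀⠀

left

⠀⠀⠀⠀⠀⠀⠀⠀⠀⠀
⠀⠀⠀⠀⠀⠀⠀⠀⠀⠀
⠀⠀⠀⠀⠀⠀⠀⠀⠀⠀
⠀⠀⠀⠿⠿⠿⠿⠿⠿⠀
⠀⠀⠀⠂⠂⠂⠂⠂⠂⠀
⠀⠀⠀⠂⠂⣾⠂⠂⠂⠀
⠀⠀⠀⠿⠿⠿⠿⠿⠿⠀
⠀⠀⠀⠂⠂⠂⠂⠂⠂⠀
⠀⠀⠀⠀⠀⠀⠀⠀⠀⠀
⠀⠀⠀⠀⠀⠀⠀⠀⠀⠀

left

⠀⠀⠀⠀⠀⠀⠀⠀⠀⠀
⠀⠀⠀⠀⠀⠀⠀⠀⠀⠀
⠀⠀⠀⠀⠀⠀⠀⠀⠀⠀
⠀⠀⠀⠿⠿⠿⠿⠿⠿⠿
⠀⠀⠀⠂⠂⠂⠂⠂⠂⠂
⠀⠀⠀⠂⠂⣾⠂⠂⠂⠂
⠀⠀⠀⠿⠿⠿⠿⠿⠿⠿
⠀⠀⠀⠂⠂⠂⠂⠂⠂⠂
⠀⠀⠀⠀⠀⠀⠀⠀⠀⠀
⠀⠀⠀⠀⠀⠀⠀⠀⠀⠀

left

⠀⠀⠀⠀⠀⠀⠀⠀⠀⠀
⠀⠀⠀⠀⠀⠀⠀⠀⠀⠀
⠀⠀⠀⠀⠀⠀⠀⠀⠀⠀
⠀⠀⠀⠿⠿⠿⠿⠿⠿⠿
⠀⠀⠀⠂⠂⠂⠂⠂⠂⠂
⠀⠀⠀⠛⠂⣾⠂⠂⠂⠂
⠀⠀⠀⠂⠿⠿⠿⠿⠿⠿
⠀⠀⠀⠂⠂⠂⠂⠂⠂⠂
⠀⠀⠀⠀⠀⠀⠀⠀⠀⠀
⠀⠀⠀⠀⠀⠀⠀⠀⠀⠀

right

⠀⠀⠀⠀⠀⠀⠀⠀⠀⠀
⠀⠀⠀⠀⠀⠀⠀⠀⠀⠀
⠀⠀⠀⠀⠀⠀⠀⠀⠀⠀
⠀⠀⠿⠿⠿⠿⠿⠿⠿⠿
⠀⠀⠂⠂⠂⠂⠂⠂⠂⠂
⠀⠀⠛⠂⠂⣾⠂⠂⠂⠂
⠀⠀⠂⠿⠿⠿⠿⠿⠿⠿
⠀⠀⠂⠂⠂⠂⠂⠂⠂⠂
⠀⠀⠀⠀⠀⠀⠀⠀⠀⠀
⠀⠀⠀⠀⠀⠀⠀⠀⠀⠀

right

⠀⠀⠀⠀⠀⠀⠀⠀⠀⠀
⠀⠀⠀⠀⠀⠀⠀⠀⠀⠀
⠀⠀⠀⠀⠀⠀⠀⠀⠀⠀
⠀⠿⠿⠿⠿⠿⠿⠿⠿⠀
⠀⠂⠂⠂⠂⠂⠂⠂⠂⠀
⠀⠛⠂⠂⠂⣾⠂⠂⠂⠀
⠀⠂⠿⠿⠿⠿⠿⠿⠿⠀
⠀⠂⠂⠂⠂⠂⠂⠂⠂⠀
⠀⠀⠀⠀⠀⠀⠀⠀⠀⠀
⠀⠀⠀⠀⠀⠀⠀⠀⠀⠀

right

⠀⠀⠀⠀⠀⠀⠀⠀⠀⠀
⠀⠀⠀⠀⠀⠀⠀⠀⠀⠀
⠀⠀⠀⠀⠀⠀⠀⠀⠀⠀
⠿⠿⠿⠿⠿⠿⠿⠿⠀⠀
⠂⠂⠂⠂⠂⠂⠂⠂⠀⠀
⠛⠂⠂⠂⠂⣾⠂⠂⠀⠀
⠂⠿⠿⠿⠿⠿⠿⠿⠀⠀
⠂⠂⠂⠂⠂⠂⠂⠂⠀⠀
⠀⠀⠀⠀⠀⠀⠀⠀⠀⠀
⠀⠀⠀⠀⠀⠀⠀⠀⠀⠀

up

⠀⠀⠀⠀⠀⠀⠀⠀⠀⠀
⠀⠀⠀⠀⠀⠀⠀⠀⠀⠀
⠀⠀⠀⠀⠀⠀⠀⠀⠀⠀
⠀⠀⠀⠿⠿⠿⠿⠿⠀⠀
⠿⠿⠿⠿⠿⠿⠿⠿⠀⠀
⠂⠂⠂⠂⠂⣾⠂⠂⠀⠀
⠛⠂⠂⠂⠂⠂⠂⠂⠀⠀
⠂⠿⠿⠿⠿⠿⠿⠿⠀⠀
⠂⠂⠂⠂⠂⠂⠂⠂⠀⠀
⠀⠀⠀⠀⠀⠀⠀⠀⠀⠀

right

⠀⠀⠀⠀⠀⠀⠀⠀⠀⠀
⠀⠀⠀⠀⠀⠀⠀⠀⠀⠀
⠀⠀⠀⠀⠀⠀⠀⠀⠀⠀
⠀⠀⠿⠿⠿⠿⠿⠂⠀⠀
⠿⠿⠿⠿⠿⠿⠿⠂⠀⠀
⠂⠂⠂⠂⠂⣾⠂⠂⠀⠀
⠂⠂⠂⠂⠂⠂⠂⠂⠀⠀
⠿⠿⠿⠿⠿⠿⠿⠿⠀⠀
⠂⠂⠂⠂⠂⠂⠂⠀⠀⠀
⠀⠀⠀⠀⠀⠀⠀⠀⠀⠀

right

⠀⠀⠀⠀⠀⠀⠀⠀⠀⠀
⠀⠀⠀⠀⠀⠀⠀⠀⠀⠀
⠀⠀⠀⠀⠀⠀⠀⠀⠀⠀
⠀⠿⠿⠿⠿⠿⠂⠿⠀⠀
⠿⠿⠿⠿⠿⠿⠂⠿⠀⠀
⠂⠂⠂⠂⠂⣾⠂⠂⠀⠀
⠂⠂⠂⠂⠂⠂⠂⠂⠀⠀
⠿⠿⠿⠿⠿⠿⠿⠂⠀⠀
⠂⠂⠂⠂⠂⠂⠀⠀⠀⠀
⠀⠀⠀⠀⠀⠀⠀⠀⠀⠀

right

⠀⠀⠀⠀⠀⠀⠀⠀⠀⠀
⠀⠀⠀⠀⠀⠀⠀⠀⠀⠀
⠀⠀⠀⠀⠀⠀⠀⠀⠀⠀
⠿⠿⠿⠿⠿⠂⠿⠿⠀⠀
⠿⠿⠿⠿⠿⠂⠿⠿⠀⠀
⠂⠂⠂⠂⠂⣾⠂⠂⠀⠀
⠂⠂⠂⠂⠂⠂⠂⠂⠀⠀
⠿⠿⠿⠿⠿⠿⠂⠂⠀⠀
⠂⠂⠂⠂⠂⠀⠀⠀⠀⠀
⠀⠀⠀⠀⠀⠀⠀⠀⠀⠀

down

⠀⠀⠀⠀⠀⠀⠀⠀⠀⠀
⠀⠀⠀⠀⠀⠀⠀⠀⠀⠀
⠿⠿⠿⠿⠿⠂⠿⠿⠀⠀
⠿⠿⠿⠿⠿⠂⠿⠿⠀⠀
⠂⠂⠂⠂⠂⠂⠂⠂⠀⠀
⠂⠂⠂⠂⠂⣾⠂⠂⠀⠀
⠿⠿⠿⠿⠿⠿⠂⠂⠀⠀
⠂⠂⠂⠂⠂⠂⠂⠂⠀⠀
⠀⠀⠀⠀⠀⠀⠀⠀⠀⠀
⠀⠀⠀⠀⠀⠀⠀⠀⠀⠀

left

⠀⠀⠀⠀⠀⠀⠀⠀⠀⠀
⠀⠀⠀⠀⠀⠀⠀⠀⠀⠀
⠀⠿⠿⠿⠿⠿⠂⠿⠿⠀
⠿⠿⠿⠿⠿⠿⠂⠿⠿⠀
⠂⠂⠂⠂⠂⠂⠂⠂⠂⠀
⠂⠂⠂⠂⠂⣾⠂⠂⠂⠀
⠿⠿⠿⠿⠿⠿⠿⠂⠂⠀
⠂⠂⠂⠂⠂⠂⠂⠂⠂⠀
⠀⠀⠀⠀⠀⠀⠀⠀⠀⠀
⠀⠀⠀⠀⠀⠀⠀⠀⠀⠀

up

⠀⠀⠀⠀⠀⠀⠀⠀⠀⠀
⠀⠀⠀⠀⠀⠀⠀⠀⠀⠀
⠀⠀⠀⠀⠀⠀⠀⠀⠀⠀
⠀⠿⠿⠿⠿⠿⠂⠿⠿⠀
⠿⠿⠿⠿⠿⠿⠂⠿⠿⠀
⠂⠂⠂⠂⠂⣾⠂⠂⠂⠀
⠂⠂⠂⠂⠂⠂⠂⠂⠂⠀
⠿⠿⠿⠿⠿⠿⠿⠂⠂⠀
⠂⠂⠂⠂⠂⠂⠂⠂⠂⠀
⠀⠀⠀⠀⠀⠀⠀⠀⠀⠀

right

⠀⠀⠀⠀⠀⠀⠀⠀⠀⠀
⠀⠀⠀⠀⠀⠀⠀⠀⠀⠀
⠀⠀⠀⠀⠀⠀⠀⠀⠀⠀
⠿⠿⠿⠿⠿⠂⠿⠿⠀⠀
⠿⠿⠿⠿⠿⠂⠿⠿⠀⠀
⠂⠂⠂⠂⠂⣾⠂⠂⠀⠀
⠂⠂⠂⠂⠂⠂⠂⠂⠀⠀
⠿⠿⠿⠿⠿⠿⠂⠂⠀⠀
⠂⠂⠂⠂⠂⠂⠂⠂⠀⠀
⠀⠀⠀⠀⠀⠀⠀⠀⠀⠀

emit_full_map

⠀⠀⠀⠿⠿⠿⠿⠿⠂⠿⠿
⠿⠿⠿⠿⠿⠿⠿⠿⠂⠿⠿
⠂⠂⠂⠂⠂⠂⠂⠂⣾⠂⠂
⠛⠂⠂⠂⠂⠂⠂⠂⠂⠂⠂
⠂⠿⠿⠿⠿⠿⠿⠿⠿⠂⠂
⠂⠂⠂⠂⠂⠂⠂⠂⠂⠂⠂

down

⠀⠀⠀⠀⠀⠀⠀⠀⠀⠀
⠀⠀⠀⠀⠀⠀⠀⠀⠀⠀
⠿⠿⠿⠿⠿⠂⠿⠿⠀⠀
⠿⠿⠿⠿⠿⠂⠿⠿⠀⠀
⠂⠂⠂⠂⠂⠂⠂⠂⠀⠀
⠂⠂⠂⠂⠂⣾⠂⠂⠀⠀
⠿⠿⠿⠿⠿⠿⠂⠂⠀⠀
⠂⠂⠂⠂⠂⠂⠂⠂⠀⠀
⠀⠀⠀⠀⠀⠀⠀⠀⠀⠀
⠀⠀⠀⠀⠀⠀⠀⠀⠀⠀

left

⠀⠀⠀⠀⠀⠀⠀⠀⠀⠀
⠀⠀⠀⠀⠀⠀⠀⠀⠀⠀
⠀⠿⠿⠿⠿⠿⠂⠿⠿⠀
⠿⠿⠿⠿⠿⠿⠂⠿⠿⠀
⠂⠂⠂⠂⠂⠂⠂⠂⠂⠀
⠂⠂⠂⠂⠂⣾⠂⠂⠂⠀
⠿⠿⠿⠿⠿⠿⠿⠂⠂⠀
⠂⠂⠂⠂⠂⠂⠂⠂⠂⠀
⠀⠀⠀⠀⠀⠀⠀⠀⠀⠀
⠀⠀⠀⠀⠀⠀⠀⠀⠀⠀


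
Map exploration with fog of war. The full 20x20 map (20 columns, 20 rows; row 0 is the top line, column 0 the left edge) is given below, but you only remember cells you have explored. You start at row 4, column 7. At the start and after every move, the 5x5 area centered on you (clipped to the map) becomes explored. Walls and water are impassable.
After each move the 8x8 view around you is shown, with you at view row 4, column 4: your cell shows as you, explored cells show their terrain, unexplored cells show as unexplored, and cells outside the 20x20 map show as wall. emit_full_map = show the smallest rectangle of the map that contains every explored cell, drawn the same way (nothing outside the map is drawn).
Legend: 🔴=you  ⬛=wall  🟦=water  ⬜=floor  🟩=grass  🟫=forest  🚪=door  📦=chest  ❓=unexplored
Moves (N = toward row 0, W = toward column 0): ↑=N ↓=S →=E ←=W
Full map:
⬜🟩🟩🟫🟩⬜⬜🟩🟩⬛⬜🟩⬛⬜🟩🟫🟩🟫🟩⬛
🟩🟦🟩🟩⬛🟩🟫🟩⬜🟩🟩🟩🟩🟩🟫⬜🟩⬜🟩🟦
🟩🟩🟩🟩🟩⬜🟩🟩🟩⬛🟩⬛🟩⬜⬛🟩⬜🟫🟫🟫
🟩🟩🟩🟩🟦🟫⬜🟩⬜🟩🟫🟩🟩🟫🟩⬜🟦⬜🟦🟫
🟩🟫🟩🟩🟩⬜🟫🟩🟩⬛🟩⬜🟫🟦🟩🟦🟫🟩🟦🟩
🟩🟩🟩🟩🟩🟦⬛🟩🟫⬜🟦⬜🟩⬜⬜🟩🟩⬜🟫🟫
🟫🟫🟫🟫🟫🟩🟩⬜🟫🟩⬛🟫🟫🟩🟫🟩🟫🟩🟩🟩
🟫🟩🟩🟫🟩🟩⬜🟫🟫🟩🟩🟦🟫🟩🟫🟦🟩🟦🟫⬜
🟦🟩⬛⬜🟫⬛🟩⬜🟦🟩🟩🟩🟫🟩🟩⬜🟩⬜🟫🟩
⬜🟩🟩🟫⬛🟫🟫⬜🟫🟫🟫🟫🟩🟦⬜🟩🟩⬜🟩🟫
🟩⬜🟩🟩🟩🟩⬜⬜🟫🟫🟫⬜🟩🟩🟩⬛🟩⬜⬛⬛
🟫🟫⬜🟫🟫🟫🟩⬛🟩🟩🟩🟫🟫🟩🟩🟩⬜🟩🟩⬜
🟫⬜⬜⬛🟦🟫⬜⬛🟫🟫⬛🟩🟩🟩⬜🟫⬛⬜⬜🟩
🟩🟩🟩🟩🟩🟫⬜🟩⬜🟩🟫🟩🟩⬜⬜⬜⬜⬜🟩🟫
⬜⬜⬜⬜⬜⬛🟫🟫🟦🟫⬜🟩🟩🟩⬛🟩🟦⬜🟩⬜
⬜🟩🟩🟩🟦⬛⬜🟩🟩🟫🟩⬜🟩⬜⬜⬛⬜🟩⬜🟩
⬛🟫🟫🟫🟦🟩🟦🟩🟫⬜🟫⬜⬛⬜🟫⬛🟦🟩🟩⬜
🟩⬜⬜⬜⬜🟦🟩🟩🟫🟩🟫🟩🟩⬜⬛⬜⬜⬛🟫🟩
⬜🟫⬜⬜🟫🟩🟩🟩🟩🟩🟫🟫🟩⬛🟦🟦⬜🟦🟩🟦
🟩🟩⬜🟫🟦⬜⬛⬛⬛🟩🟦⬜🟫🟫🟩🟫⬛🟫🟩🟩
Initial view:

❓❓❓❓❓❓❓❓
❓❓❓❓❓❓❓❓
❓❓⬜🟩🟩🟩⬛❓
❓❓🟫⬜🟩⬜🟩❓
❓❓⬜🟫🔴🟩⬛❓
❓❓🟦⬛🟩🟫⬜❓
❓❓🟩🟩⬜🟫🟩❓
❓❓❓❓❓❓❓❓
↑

⬛⬛⬛⬛⬛⬛⬛⬛
❓❓❓❓❓❓❓❓
❓❓🟩🟫🟩⬜🟩❓
❓❓⬜🟩🟩🟩⬛❓
❓❓🟫⬜🔴⬜🟩❓
❓❓⬜🟫🟩🟩⬛❓
❓❓🟦⬛🟩🟫⬜❓
❓❓🟩🟩⬜🟫🟩❓

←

⬛⬛⬛⬛⬛⬛⬛⬛
❓❓❓❓❓❓❓❓
❓❓⬛🟩🟫🟩⬜🟩
❓❓🟩⬜🟩🟩🟩⬛
❓❓🟦🟫🔴🟩⬜🟩
❓❓🟩⬜🟫🟩🟩⬛
❓❓🟩🟦⬛🟩🟫⬜
❓❓❓🟩🟩⬜🟫🟩

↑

⬛⬛⬛⬛⬛⬛⬛⬛
⬛⬛⬛⬛⬛⬛⬛⬛
❓❓🟩⬜⬜🟩🟩❓
❓❓⬛🟩🟫🟩⬜🟩
❓❓🟩⬜🔴🟩🟩⬛
❓❓🟦🟫⬜🟩⬜🟩
❓❓🟩⬜🟫🟩🟩⬛
❓❓🟩🟦⬛🟩🟫⬜

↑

⬛⬛⬛⬛⬛⬛⬛⬛
⬛⬛⬛⬛⬛⬛⬛⬛
⬛⬛⬛⬛⬛⬛⬛⬛
❓❓🟩⬜⬜🟩🟩❓
❓❓⬛🟩🔴🟩⬜🟩
❓❓🟩⬜🟩🟩🟩⬛
❓❓🟦🟫⬜🟩⬜🟩
❓❓🟩⬜🟫🟩🟩⬛

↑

⬛⬛⬛⬛⬛⬛⬛⬛
⬛⬛⬛⬛⬛⬛⬛⬛
⬛⬛⬛⬛⬛⬛⬛⬛
⬛⬛⬛⬛⬛⬛⬛⬛
❓❓🟩⬜🔴🟩🟩❓
❓❓⬛🟩🟫🟩⬜🟩
❓❓🟩⬜🟩🟩🟩⬛
❓❓🟦🟫⬜🟩⬜🟩

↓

⬛⬛⬛⬛⬛⬛⬛⬛
⬛⬛⬛⬛⬛⬛⬛⬛
⬛⬛⬛⬛⬛⬛⬛⬛
❓❓🟩⬜⬜🟩🟩❓
❓❓⬛🟩🔴🟩⬜🟩
❓❓🟩⬜🟩🟩🟩⬛
❓❓🟦🟫⬜🟩⬜🟩
❓❓🟩⬜🟫🟩🟩⬛

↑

⬛⬛⬛⬛⬛⬛⬛⬛
⬛⬛⬛⬛⬛⬛⬛⬛
⬛⬛⬛⬛⬛⬛⬛⬛
⬛⬛⬛⬛⬛⬛⬛⬛
❓❓🟩⬜🔴🟩🟩❓
❓❓⬛🟩🟫🟩⬜🟩
❓❓🟩⬜🟩🟩🟩⬛
❓❓🟦🟫⬜🟩⬜🟩

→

⬛⬛⬛⬛⬛⬛⬛⬛
⬛⬛⬛⬛⬛⬛⬛⬛
⬛⬛⬛⬛⬛⬛⬛⬛
⬛⬛⬛⬛⬛⬛⬛⬛
❓🟩⬜⬜🔴🟩⬛❓
❓⬛🟩🟫🟩⬜🟩❓
❓🟩⬜🟩🟩🟩⬛❓
❓🟦🟫⬜🟩⬜🟩❓

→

⬛⬛⬛⬛⬛⬛⬛⬛
⬛⬛⬛⬛⬛⬛⬛⬛
⬛⬛⬛⬛⬛⬛⬛⬛
⬛⬛⬛⬛⬛⬛⬛⬛
🟩⬜⬜🟩🔴⬛⬜❓
⬛🟩🟫🟩⬜🟩🟩❓
🟩⬜🟩🟩🟩⬛🟩❓
🟦🟫⬜🟩⬜🟩❓❓

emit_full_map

🟩⬜⬜🟩🔴⬛⬜
⬛🟩🟫🟩⬜🟩🟩
🟩⬜🟩🟩🟩⬛🟩
🟦🟫⬜🟩⬜🟩❓
🟩⬜🟫🟩🟩⬛❓
🟩🟦⬛🟩🟫⬜❓
❓🟩🟩⬜🟫🟩❓

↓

⬛⬛⬛⬛⬛⬛⬛⬛
⬛⬛⬛⬛⬛⬛⬛⬛
⬛⬛⬛⬛⬛⬛⬛⬛
🟩⬜⬜🟩🟩⬛⬜❓
⬛🟩🟫🟩🔴🟩🟩❓
🟩⬜🟩🟩🟩⬛🟩❓
🟦🟫⬜🟩⬜🟩🟫❓
🟩⬜🟫🟩🟩⬛❓❓

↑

⬛⬛⬛⬛⬛⬛⬛⬛
⬛⬛⬛⬛⬛⬛⬛⬛
⬛⬛⬛⬛⬛⬛⬛⬛
⬛⬛⬛⬛⬛⬛⬛⬛
🟩⬜⬜🟩🔴⬛⬜❓
⬛🟩🟫🟩⬜🟩🟩❓
🟩⬜🟩🟩🟩⬛🟩❓
🟦🟫⬜🟩⬜🟩🟫❓

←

⬛⬛⬛⬛⬛⬛⬛⬛
⬛⬛⬛⬛⬛⬛⬛⬛
⬛⬛⬛⬛⬛⬛⬛⬛
⬛⬛⬛⬛⬛⬛⬛⬛
❓🟩⬜⬜🔴🟩⬛⬜
❓⬛🟩🟫🟩⬜🟩🟩
❓🟩⬜🟩🟩🟩⬛🟩
❓🟦🟫⬜🟩⬜🟩🟫

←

⬛⬛⬛⬛⬛⬛⬛⬛
⬛⬛⬛⬛⬛⬛⬛⬛
⬛⬛⬛⬛⬛⬛⬛⬛
⬛⬛⬛⬛⬛⬛⬛⬛
❓❓🟩⬜🔴🟩🟩⬛
❓❓⬛🟩🟫🟩⬜🟩
❓❓🟩⬜🟩🟩🟩⬛
❓❓🟦🟫⬜🟩⬜🟩

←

⬛⬛⬛⬛⬛⬛⬛⬛
⬛⬛⬛⬛⬛⬛⬛⬛
⬛⬛⬛⬛⬛⬛⬛⬛
⬛⬛⬛⬛⬛⬛⬛⬛
❓❓🟫🟩🔴⬜🟩🟩
❓❓🟩⬛🟩🟫🟩⬜
❓❓🟩🟩⬜🟩🟩🟩
❓❓❓🟦🟫⬜🟩⬜

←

⬛⬛⬛⬛⬛⬛⬛⬛
⬛⬛⬛⬛⬛⬛⬛⬛
⬛⬛⬛⬛⬛⬛⬛⬛
⬛⬛⬛⬛⬛⬛⬛⬛
❓❓🟩🟫🔴⬜⬜🟩
❓❓🟩🟩⬛🟩🟫🟩
❓❓🟩🟩🟩⬜🟩🟩
❓❓❓❓🟦🟫⬜🟩

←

⬛⬛⬛⬛⬛⬛⬛⬛
⬛⬛⬛⬛⬛⬛⬛⬛
⬛⬛⬛⬛⬛⬛⬛⬛
⬛⬛⬛⬛⬛⬛⬛⬛
⬛❓🟩🟩🔴🟩⬜⬜
⬛❓🟦🟩🟩⬛🟩🟫
⬛❓🟩🟩🟩🟩⬜🟩
⬛❓❓❓❓🟦🟫⬜

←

⬛⬛⬛⬛⬛⬛⬛⬛
⬛⬛⬛⬛⬛⬛⬛⬛
⬛⬛⬛⬛⬛⬛⬛⬛
⬛⬛⬛⬛⬛⬛⬛⬛
⬛⬛⬜🟩🔴🟫🟩⬜
⬛⬛🟩🟦🟩🟩⬛🟩
⬛⬛🟩🟩🟩🟩🟩⬜
⬛⬛❓❓❓❓🟦🟫

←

⬛⬛⬛⬛⬛⬛⬛⬛
⬛⬛⬛⬛⬛⬛⬛⬛
⬛⬛⬛⬛⬛⬛⬛⬛
⬛⬛⬛⬛⬛⬛⬛⬛
⬛⬛⬛⬜🔴🟩🟫🟩
⬛⬛⬛🟩🟦🟩🟩⬛
⬛⬛⬛🟩🟩🟩🟩🟩
⬛⬛⬛❓❓❓❓🟦

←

⬛⬛⬛⬛⬛⬛⬛⬛
⬛⬛⬛⬛⬛⬛⬛⬛
⬛⬛⬛⬛⬛⬛⬛⬛
⬛⬛⬛⬛⬛⬛⬛⬛
⬛⬛⬛⬛🔴🟩🟩🟫
⬛⬛⬛⬛🟩🟦🟩🟩
⬛⬛⬛⬛🟩🟩🟩🟩
⬛⬛⬛⬛❓❓❓❓

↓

⬛⬛⬛⬛⬛⬛⬛⬛
⬛⬛⬛⬛⬛⬛⬛⬛
⬛⬛⬛⬛⬛⬛⬛⬛
⬛⬛⬛⬛⬜🟩🟩🟫
⬛⬛⬛⬛🔴🟦🟩🟩
⬛⬛⬛⬛🟩🟩🟩🟩
⬛⬛⬛⬛🟩🟩🟩❓
⬛⬛⬛⬛❓❓❓❓

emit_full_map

⬜🟩🟩🟫🟩⬜⬜🟩🟩⬛⬜
🔴🟦🟩🟩⬛🟩🟫🟩⬜🟩🟩
🟩🟩🟩🟩🟩⬜🟩🟩🟩⬛🟩
🟩🟩🟩❓🟦🟫⬜🟩⬜🟩🟫
❓❓❓❓🟩⬜🟫🟩🟩⬛❓
❓❓❓❓🟩🟦⬛🟩🟫⬜❓
❓❓❓❓❓🟩🟩⬜🟫🟩❓

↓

⬛⬛⬛⬛⬛⬛⬛⬛
⬛⬛⬛⬛⬛⬛⬛⬛
⬛⬛⬛⬛⬜🟩🟩🟫
⬛⬛⬛⬛🟩🟦🟩🟩
⬛⬛⬛⬛🔴🟩🟩🟩
⬛⬛⬛⬛🟩🟩🟩❓
⬛⬛⬛⬛🟩🟫🟩❓
⬛⬛⬛⬛❓❓❓❓

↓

⬛⬛⬛⬛⬛⬛⬛⬛
⬛⬛⬛⬛⬜🟩🟩🟫
⬛⬛⬛⬛🟩🟦🟩🟩
⬛⬛⬛⬛🟩🟩🟩🟩
⬛⬛⬛⬛🔴🟩🟩❓
⬛⬛⬛⬛🟩🟫🟩❓
⬛⬛⬛⬛🟩🟩🟩❓
⬛⬛⬛⬛❓❓❓❓

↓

⬛⬛⬛⬛⬜🟩🟩🟫
⬛⬛⬛⬛🟩🟦🟩🟩
⬛⬛⬛⬛🟩🟩🟩🟩
⬛⬛⬛⬛🟩🟩🟩❓
⬛⬛⬛⬛🔴🟫🟩❓
⬛⬛⬛⬛🟩🟩🟩❓
⬛⬛⬛⬛🟫🟫🟫❓
⬛⬛⬛⬛❓❓❓❓

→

⬛⬛⬛⬜🟩🟩🟫🟩
⬛⬛⬛🟩🟦🟩🟩⬛
⬛⬛⬛🟩🟩🟩🟩🟩
⬛⬛⬛🟩🟩🟩🟩🟦
⬛⬛⬛🟩🔴🟩🟩🟩
⬛⬛⬛🟩🟩🟩🟩🟩
⬛⬛⬛🟫🟫🟫🟫❓
⬛⬛⬛❓❓❓❓❓

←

⬛⬛⬛⬛⬜🟩🟩🟫
⬛⬛⬛⬛🟩🟦🟩🟩
⬛⬛⬛⬛🟩🟩🟩🟩
⬛⬛⬛⬛🟩🟩🟩🟩
⬛⬛⬛⬛🔴🟫🟩🟩
⬛⬛⬛⬛🟩🟩🟩🟩
⬛⬛⬛⬛🟫🟫🟫🟫
⬛⬛⬛⬛❓❓❓❓

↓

⬛⬛⬛⬛🟩🟦🟩🟩
⬛⬛⬛⬛🟩🟩🟩🟩
⬛⬛⬛⬛🟩🟩🟩🟩
⬛⬛⬛⬛🟩🟫🟩🟩
⬛⬛⬛⬛🔴🟩🟩🟩
⬛⬛⬛⬛🟫🟫🟫🟫
⬛⬛⬛⬛🟫🟩🟩❓
⬛⬛⬛⬛❓❓❓❓

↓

⬛⬛⬛⬛🟩🟩🟩🟩
⬛⬛⬛⬛🟩🟩🟩🟩
⬛⬛⬛⬛🟩🟫🟩🟩
⬛⬛⬛⬛🟩🟩🟩🟩
⬛⬛⬛⬛🔴🟫🟫🟫
⬛⬛⬛⬛🟫🟩🟩❓
⬛⬛⬛⬛🟦🟩⬛❓
⬛⬛⬛⬛❓❓❓❓

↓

⬛⬛⬛⬛🟩🟩🟩🟩
⬛⬛⬛⬛🟩🟫🟩🟩
⬛⬛⬛⬛🟩🟩🟩🟩
⬛⬛⬛⬛🟫🟫🟫🟫
⬛⬛⬛⬛🔴🟩🟩❓
⬛⬛⬛⬛🟦🟩⬛❓
⬛⬛⬛⬛⬜🟩🟩❓
⬛⬛⬛⬛❓❓❓❓

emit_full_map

⬜🟩🟩🟫🟩⬜⬜🟩🟩⬛⬜
🟩🟦🟩🟩⬛🟩🟫🟩⬜🟩🟩
🟩🟩🟩🟩🟩⬜🟩🟩🟩⬛🟩
🟩🟩🟩🟩🟦🟫⬜🟩⬜🟩🟫
🟩🟫🟩🟩🟩⬜🟫🟩🟩⬛❓
🟩🟩🟩🟩🟩🟦⬛🟩🟫⬜❓
🟫🟫🟫🟫❓🟩🟩⬜🟫🟩❓
🔴🟩🟩❓❓❓❓❓❓❓❓
🟦🟩⬛❓❓❓❓❓❓❓❓
⬜🟩🟩❓❓❓❓❓❓❓❓

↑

⬛⬛⬛⬛🟩🟩🟩🟩
⬛⬛⬛⬛🟩🟩🟩🟩
⬛⬛⬛⬛🟩🟫🟩🟩
⬛⬛⬛⬛🟩🟩🟩🟩
⬛⬛⬛⬛🔴🟫🟫🟫
⬛⬛⬛⬛🟫🟩🟩❓
⬛⬛⬛⬛🟦🟩⬛❓
⬛⬛⬛⬛⬜🟩🟩❓

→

⬛⬛⬛🟩🟩🟩🟩🟩
⬛⬛⬛🟩🟩🟩🟩🟦
⬛⬛⬛🟩🟫🟩🟩🟩
⬛⬛⬛🟩🟩🟩🟩🟩
⬛⬛⬛🟫🔴🟫🟫❓
⬛⬛⬛🟫🟩🟩🟫❓
⬛⬛⬛🟦🟩⬛⬜❓
⬛⬛⬛⬜🟩🟩❓❓

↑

⬛⬛⬛🟩🟦🟩🟩⬛
⬛⬛⬛🟩🟩🟩🟩🟩
⬛⬛⬛🟩🟩🟩🟩🟦
⬛⬛⬛🟩🟫🟩🟩🟩
⬛⬛⬛🟩🔴🟩🟩🟩
⬛⬛⬛🟫🟫🟫🟫❓
⬛⬛⬛🟫🟩🟩🟫❓
⬛⬛⬛🟦🟩⬛⬜❓

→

⬛⬛🟩🟦🟩🟩⬛🟩
⬛⬛🟩🟩🟩🟩🟩⬜
⬛⬛🟩🟩🟩🟩🟦🟫
⬛⬛🟩🟫🟩🟩🟩⬜
⬛⬛🟩🟩🔴🟩🟩🟦
⬛⬛🟫🟫🟫🟫🟫🟩
⬛⬛🟫🟩🟩🟫🟩❓
⬛⬛🟦🟩⬛⬜❓❓

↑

⬛⬛⬜🟩🟩🟫🟩⬜
⬛⬛🟩🟦🟩🟩⬛🟩
⬛⬛🟩🟩🟩🟩🟩⬜
⬛⬛🟩🟩🟩🟩🟦🟫
⬛⬛🟩🟫🔴🟩🟩⬜
⬛⬛🟩🟩🟩🟩🟩🟦
⬛⬛🟫🟫🟫🟫🟫🟩
⬛⬛🟫🟩🟩🟫🟩❓

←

⬛⬛⬛⬜🟩🟩🟫🟩
⬛⬛⬛🟩🟦🟩🟩⬛
⬛⬛⬛🟩🟩🟩🟩🟩
⬛⬛⬛🟩🟩🟩🟩🟦
⬛⬛⬛🟩🔴🟩🟩🟩
⬛⬛⬛🟩🟩🟩🟩🟩
⬛⬛⬛🟫🟫🟫🟫🟫
⬛⬛⬛🟫🟩🟩🟫🟩

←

⬛⬛⬛⬛⬜🟩🟩🟫
⬛⬛⬛⬛🟩🟦🟩🟩
⬛⬛⬛⬛🟩🟩🟩🟩
⬛⬛⬛⬛🟩🟩🟩🟩
⬛⬛⬛⬛🔴🟫🟩🟩
⬛⬛⬛⬛🟩🟩🟩🟩
⬛⬛⬛⬛🟫🟫🟫🟫
⬛⬛⬛⬛🟫🟩🟩🟫

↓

⬛⬛⬛⬛🟩🟦🟩🟩
⬛⬛⬛⬛🟩🟩🟩🟩
⬛⬛⬛⬛🟩🟩🟩🟩
⬛⬛⬛⬛🟩🟫🟩🟩
⬛⬛⬛⬛🔴🟩🟩🟩
⬛⬛⬛⬛🟫🟫🟫🟫
⬛⬛⬛⬛🟫🟩🟩🟫
⬛⬛⬛⬛🟦🟩⬛⬜

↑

⬛⬛⬛⬛⬜🟩🟩🟫
⬛⬛⬛⬛🟩🟦🟩🟩
⬛⬛⬛⬛🟩🟩🟩🟩
⬛⬛⬛⬛🟩🟩🟩🟩
⬛⬛⬛⬛🔴🟫🟩🟩
⬛⬛⬛⬛🟩🟩🟩🟩
⬛⬛⬛⬛🟫🟫🟫🟫
⬛⬛⬛⬛🟫🟩🟩🟫

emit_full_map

⬜🟩🟩🟫🟩⬜⬜🟩🟩⬛⬜
🟩🟦🟩🟩⬛🟩🟫🟩⬜🟩🟩
🟩🟩🟩🟩🟩⬜🟩🟩🟩⬛🟩
🟩🟩🟩🟩🟦🟫⬜🟩⬜🟩🟫
🔴🟫🟩🟩🟩⬜🟫🟩🟩⬛❓
🟩🟩🟩🟩🟩🟦⬛🟩🟫⬜❓
🟫🟫🟫🟫🟫🟩🟩⬜🟫🟩❓
🟫🟩🟩🟫🟩❓❓❓❓❓❓
🟦🟩⬛⬜❓❓❓❓❓❓❓
⬜🟩🟩❓❓❓❓❓❓❓❓

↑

⬛⬛⬛⬛⬛⬛⬛⬛
⬛⬛⬛⬛⬜🟩🟩🟫
⬛⬛⬛⬛🟩🟦🟩🟩
⬛⬛⬛⬛🟩🟩🟩🟩
⬛⬛⬛⬛🔴🟩🟩🟩
⬛⬛⬛⬛🟩🟫🟩🟩
⬛⬛⬛⬛🟩🟩🟩🟩
⬛⬛⬛⬛🟫🟫🟫🟫

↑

⬛⬛⬛⬛⬛⬛⬛⬛
⬛⬛⬛⬛⬛⬛⬛⬛
⬛⬛⬛⬛⬜🟩🟩🟫
⬛⬛⬛⬛🟩🟦🟩🟩
⬛⬛⬛⬛🔴🟩🟩🟩
⬛⬛⬛⬛🟩🟩🟩🟩
⬛⬛⬛⬛🟩🟫🟩🟩
⬛⬛⬛⬛🟩🟩🟩🟩

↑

⬛⬛⬛⬛⬛⬛⬛⬛
⬛⬛⬛⬛⬛⬛⬛⬛
⬛⬛⬛⬛⬛⬛⬛⬛
⬛⬛⬛⬛⬜🟩🟩🟫
⬛⬛⬛⬛🔴🟦🟩🟩
⬛⬛⬛⬛🟩🟩🟩🟩
⬛⬛⬛⬛🟩🟩🟩🟩
⬛⬛⬛⬛🟩🟫🟩🟩

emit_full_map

⬜🟩🟩🟫🟩⬜⬜🟩🟩⬛⬜
🔴🟦🟩🟩⬛🟩🟫🟩⬜🟩🟩
🟩🟩🟩🟩🟩⬜🟩🟩🟩⬛🟩
🟩🟩🟩🟩🟦🟫⬜🟩⬜🟩🟫
🟩🟫🟩🟩🟩⬜🟫🟩🟩⬛❓
🟩🟩🟩🟩🟩🟦⬛🟩🟫⬜❓
🟫🟫🟫🟫🟫🟩🟩⬜🟫🟩❓
🟫🟩🟩🟫🟩❓❓❓❓❓❓
🟦🟩⬛⬜❓❓❓❓❓❓❓
⬜🟩🟩❓❓❓❓❓❓❓❓


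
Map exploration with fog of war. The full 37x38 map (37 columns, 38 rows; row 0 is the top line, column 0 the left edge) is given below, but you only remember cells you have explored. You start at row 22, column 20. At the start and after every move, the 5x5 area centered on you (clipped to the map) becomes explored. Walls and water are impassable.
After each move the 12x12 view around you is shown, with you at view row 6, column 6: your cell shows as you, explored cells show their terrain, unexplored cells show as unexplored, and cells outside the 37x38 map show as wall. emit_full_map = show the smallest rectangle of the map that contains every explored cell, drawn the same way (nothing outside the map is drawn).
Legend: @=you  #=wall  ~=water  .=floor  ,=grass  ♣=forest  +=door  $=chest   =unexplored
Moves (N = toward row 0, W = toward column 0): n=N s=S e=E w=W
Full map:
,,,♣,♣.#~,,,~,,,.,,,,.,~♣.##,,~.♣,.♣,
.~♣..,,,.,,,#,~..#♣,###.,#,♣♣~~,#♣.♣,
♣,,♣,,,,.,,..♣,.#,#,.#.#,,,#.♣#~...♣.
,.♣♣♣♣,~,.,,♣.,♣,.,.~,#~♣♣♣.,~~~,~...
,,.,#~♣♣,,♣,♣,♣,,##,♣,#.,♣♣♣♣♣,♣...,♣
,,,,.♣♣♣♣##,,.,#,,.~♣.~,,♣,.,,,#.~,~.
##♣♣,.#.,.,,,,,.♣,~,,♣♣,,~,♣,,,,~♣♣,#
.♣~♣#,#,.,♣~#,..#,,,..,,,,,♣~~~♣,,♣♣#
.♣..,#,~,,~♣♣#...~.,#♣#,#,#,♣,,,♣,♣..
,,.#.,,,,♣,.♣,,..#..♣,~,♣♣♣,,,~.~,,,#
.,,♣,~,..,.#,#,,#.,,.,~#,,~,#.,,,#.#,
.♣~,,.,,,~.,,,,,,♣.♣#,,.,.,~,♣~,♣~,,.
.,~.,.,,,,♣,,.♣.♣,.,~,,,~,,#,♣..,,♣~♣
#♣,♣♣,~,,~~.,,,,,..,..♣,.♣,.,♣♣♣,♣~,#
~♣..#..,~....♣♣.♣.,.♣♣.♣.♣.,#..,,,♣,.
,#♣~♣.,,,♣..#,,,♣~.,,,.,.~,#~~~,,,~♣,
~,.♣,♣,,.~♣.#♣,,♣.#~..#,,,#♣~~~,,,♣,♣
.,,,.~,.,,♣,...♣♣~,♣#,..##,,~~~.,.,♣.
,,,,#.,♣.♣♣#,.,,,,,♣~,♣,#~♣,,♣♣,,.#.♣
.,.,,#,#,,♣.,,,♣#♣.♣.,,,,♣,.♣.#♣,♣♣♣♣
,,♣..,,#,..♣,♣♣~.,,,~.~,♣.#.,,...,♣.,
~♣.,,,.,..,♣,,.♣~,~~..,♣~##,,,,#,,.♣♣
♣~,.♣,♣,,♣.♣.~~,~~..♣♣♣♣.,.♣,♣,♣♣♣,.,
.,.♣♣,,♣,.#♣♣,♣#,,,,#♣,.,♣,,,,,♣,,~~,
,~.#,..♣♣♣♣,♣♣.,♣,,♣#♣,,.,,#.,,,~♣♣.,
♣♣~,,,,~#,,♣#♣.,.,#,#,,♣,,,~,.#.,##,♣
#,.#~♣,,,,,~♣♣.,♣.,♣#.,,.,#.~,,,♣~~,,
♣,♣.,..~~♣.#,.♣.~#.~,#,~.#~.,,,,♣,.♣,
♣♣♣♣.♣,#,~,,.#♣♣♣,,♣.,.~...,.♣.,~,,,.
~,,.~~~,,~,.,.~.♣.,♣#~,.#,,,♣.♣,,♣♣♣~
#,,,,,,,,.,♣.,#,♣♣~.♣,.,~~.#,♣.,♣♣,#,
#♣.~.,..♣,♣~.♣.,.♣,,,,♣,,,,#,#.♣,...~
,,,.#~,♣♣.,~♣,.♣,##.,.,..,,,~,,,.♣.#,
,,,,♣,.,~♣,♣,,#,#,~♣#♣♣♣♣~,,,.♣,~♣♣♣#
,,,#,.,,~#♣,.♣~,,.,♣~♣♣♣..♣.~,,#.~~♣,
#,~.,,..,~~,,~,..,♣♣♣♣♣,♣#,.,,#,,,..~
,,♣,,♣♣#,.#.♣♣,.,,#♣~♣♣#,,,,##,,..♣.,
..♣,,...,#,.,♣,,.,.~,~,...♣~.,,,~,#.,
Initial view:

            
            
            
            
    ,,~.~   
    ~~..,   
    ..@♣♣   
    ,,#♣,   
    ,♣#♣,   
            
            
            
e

            
            
            
            
   ,,~.~,   
   ~~..,♣   
   ..♣@♣♣   
   ,,#♣,.   
   ,♣#♣,,   
            
            
            

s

            
            
            
   ,,~.~,   
   ~~..,♣   
   ..♣♣♣♣   
   ,,#@,.   
   ,♣#♣,,   
    ,#,,♣   
            
            
            

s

            
            
   ,,~.~,   
   ~~..,♣   
   ..♣♣♣♣   
   ,,#♣,.   
   ,♣#@,,   
    ,#,,♣   
    ♣#.,,   
            
            
            

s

            
   ,,~.~,   
   ~~..,♣   
   ..♣♣♣♣   
   ,,#♣,.   
   ,♣#♣,,   
    ,#@,♣   
    ♣#.,,   
    ~,#,~   
            
            
            

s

   ,,~.~,   
   ~~..,♣   
   ..♣♣♣♣   
   ,,#♣,.   
   ,♣#♣,,   
    ,#,,♣   
    ♣#@,,   
    ~,#,~   
    ♣.,.~   
            
            
            

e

  ,,~.~,    
  ~~..,♣    
  ..♣♣♣♣    
  ,,#♣,.    
  ,♣#♣,,.   
   ,#,,♣,   
   ♣#.@,.   
   ~,#,~.   
   ♣.,.~.   
            
            
            

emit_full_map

,,~.~, 
~~..,♣ 
..♣♣♣♣ 
,,#♣,. 
,♣#♣,,.
 ,#,,♣,
 ♣#.@,.
 ~,#,~.
 ♣.,.~.

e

 ,,~.~,     
 ~~..,♣     
 ..♣♣♣♣     
 ,,#♣,.     
 ,♣#♣,,.,   
  ,#,,♣,,   
  ♣#.,@.,   
  ~,#,~.#   
  ♣.,.~..   
            
            
            

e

,,~.~,      
~~..,♣      
..♣♣♣♣      
,,#♣,.      
,♣#♣,,.,,   
 ,#,,♣,,,   
 ♣#.,,@,#   
 ~,#,~.#~   
 ♣.,.~...   
            
            
            

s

~~..,♣      
..♣♣♣♣      
,,#♣,.      
,♣#♣,,.,,   
 ,#,,♣,,,   
 ♣#.,,.,#   
 ~,#,~@#~   
 ♣.,.~...   
    ,.#,,   
            
            
            

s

..♣♣♣♣      
,,#♣,.      
,♣#♣,,.,,   
 ,#,,♣,,,   
 ♣#.,,.,#   
 ~,#,~.#~   
 ♣.,.~@..   
    ,.#,,   
    .,~~.   
            
            
            

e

.♣♣♣♣       
,#♣,.       
♣#♣,,.,,    
,#,,♣,,,    
♣#.,,.,#.   
~,#,~.#~.   
♣.,.~.@.,   
   ,.#,,,   
   .,~~.#   
            
            
            

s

,#♣,.       
♣#♣,,.,,    
,#,,♣,,,    
♣#.,,.,#.   
~,#,~.#~.   
♣.,.~...,   
   ,.#@,,   
   .,~~.#   
    ,,,,#   
            
            
            

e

#♣,.        
#♣,,.,,     
#,,♣,,,     
#.,,.,#.    
,#,~.#~.,   
.,.~...,.   
  ,.#,@,♣   
  .,~~.#,   
   ,,,,#,   
            
            
            

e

♣,.         
♣,,.,,      
,,♣,,,      
.,,.,#.     
#,~.#~.,,   
,.~...,.♣   
 ,.#,,@♣.   
 .,~~.#,♣   
  ,,,,#,#   
            
            
            

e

,.          
,,.,,       
,♣,,,       
,,.,#.      
,~.#~.,,,   
.~...,.♣.   
,.#,,,@.♣   
.,~~.#,♣.   
 ,,,,#,#.   
            
            
            

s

,,.,,       
,♣,,,       
,,.,#.      
,~.#~.,,,   
.~...,.♣.   
,.#,,,♣.♣   
.,~~.#@♣.   
 ,,,,#,#.   
    ,,~,,   
            
            
            

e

,.,,        
♣,,,        
,.,#.       
~.#~.,,,    
~...,.♣.,   
.#,,,♣.♣,   
,~~.#,@.,   
,,,,#,#.♣   
   ,,~,,,   
            
            
            

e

.,,         
,,,         
.,#.        
.#~.,,,     
...,.♣.,~   
#,,,♣.♣,,   
~~.#,♣@,♣   
,,,#,#.♣,   
  ,,~,,,.   
            
            
            

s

,,,         
.,#.        
.#~.,,,     
...,.♣.,~   
#,,,♣.♣,,   
~~.#,♣.,♣   
,,,#,#@♣,   
  ,,~,,,.   
    ,.♣,~   
            
            
            

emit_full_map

,,~.~,         
~~..,♣         
..♣♣♣♣         
,,#♣,.         
,♣#♣,,.,,      
 ,#,,♣,,,      
 ♣#.,,.,#.     
 ~,#,~.#~.,,,  
 ♣.,.~...,.♣.,~
    ,.#,,,♣.♣,,
    .,~~.#,♣.,♣
     ,,,,#,#@♣,
        ,,~,,,.
          ,.♣,~

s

.,#.        
.#~.,,,     
...,.♣.,~   
#,,,♣.♣,,   
~~.#,♣.,♣   
,,,#,#.♣,   
  ,,~,@,.   
    ,.♣,~   
    ~,,#.   
            
            
            

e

,#.         
#~.,,,      
..,.♣.,~    
,,,♣.♣,,    
~.#,♣.,♣♣   
,,#,#.♣,.   
 ,,~,,@.♣   
   ,.♣,~♣   
   ~,,#.~   
            
            
            

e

#.         #
~.,,,      #
.,.♣.,~    #
,,♣.♣,,    #
.#,♣.,♣♣,  #
,#,#.♣,..  #
,,~,,,@♣.  #
  ,.♣,~♣♣  #
  ~,,#.~~  #
           #
           #
           #

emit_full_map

,,~.~,           
~~..,♣           
..♣♣♣♣           
,,#♣,.           
,♣#♣,,.,,        
 ,#,,♣,,,        
 ♣#.,,.,#.       
 ~,#,~.#~.,,,    
 ♣.,.~...,.♣.,~  
    ,.#,,,♣.♣,,  
    .,~~.#,♣.,♣♣,
     ,,,,#,#.♣,..
        ,,~,,,@♣.
          ,.♣,~♣♣
          ~,,#.~~
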